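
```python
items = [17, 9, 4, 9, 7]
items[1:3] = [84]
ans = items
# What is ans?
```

Trace:
`items = [17, 9, 4, 9, 7]` → items = [17, 9, 4, 9, 7]
`items[1:3] = [84]` → items = [17, 84, 9, 7]
`ans = items` → ans = [17, 84, 9, 7]
So ans = [17, 84, 9, 7]

Answer: [17, 84, 9, 7]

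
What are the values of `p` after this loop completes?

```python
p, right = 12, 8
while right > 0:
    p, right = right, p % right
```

GCD of 12 and 8
`p` takes the values: 12 → 8 → 4

Answer: 4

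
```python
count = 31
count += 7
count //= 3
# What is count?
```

Trace:
`count = 31` → count = 31
`count += 7` → count = 38
`count //= 3` → count = 12
So count = 12

Answer: 12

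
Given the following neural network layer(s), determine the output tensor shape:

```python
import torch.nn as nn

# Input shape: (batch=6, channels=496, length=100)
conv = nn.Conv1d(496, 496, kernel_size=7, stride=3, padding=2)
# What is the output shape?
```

Input: (6, 496, 100) -> Output: (6, 496, 33)

Answer: (6, 496, 33)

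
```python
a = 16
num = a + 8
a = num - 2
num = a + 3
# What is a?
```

Trace:
`a = 16` → a = 16
`num = a + 8` → num = 24
`a = num - 2` → a = 22
`num = a + 3` → num = 25
So a = 22

Answer: 22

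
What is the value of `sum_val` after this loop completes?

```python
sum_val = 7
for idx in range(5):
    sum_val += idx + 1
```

Start at 7, add 1 to 5 = 22
`sum_val` takes the values: 7 → 8 → 10 → 13 → 17 → 22

Answer: 22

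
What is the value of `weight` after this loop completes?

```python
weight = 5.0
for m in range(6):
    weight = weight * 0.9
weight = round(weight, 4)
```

Exponential decay: 5.0 * 0.9^6
`weight` takes the values: 5.0 → 4.5 → 4.05 → 3.645 → 3.2805 → 2.95245 → 2.657205 → 2.6572

Answer: 2.6572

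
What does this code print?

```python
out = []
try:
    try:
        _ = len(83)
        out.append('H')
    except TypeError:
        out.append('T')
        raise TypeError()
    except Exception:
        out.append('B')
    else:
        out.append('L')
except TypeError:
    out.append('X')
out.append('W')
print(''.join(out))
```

Execution trace: 'T' (inner except TypeError) → 'X' (outer except TypeError) → 'W' (after the try/except). Output: TXW

Answer: TXW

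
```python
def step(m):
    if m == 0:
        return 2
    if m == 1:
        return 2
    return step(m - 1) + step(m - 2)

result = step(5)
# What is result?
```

Build up from base cases: step(0)=2, step(1)=2, step(2)=4, step(3)=6, step(4)=10, step(5)=16

Answer: 16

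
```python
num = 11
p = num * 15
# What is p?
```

Trace:
`num = 11` → num = 11
`p = num * 15` → p = 165
So p = 165

Answer: 165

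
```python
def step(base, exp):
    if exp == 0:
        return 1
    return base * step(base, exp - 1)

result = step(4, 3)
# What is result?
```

step(4, 3) = 4 * 4 * 4 = 64

Answer: 64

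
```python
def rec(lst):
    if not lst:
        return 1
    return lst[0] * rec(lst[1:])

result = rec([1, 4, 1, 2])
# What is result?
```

Product over [1, 4, 1, 2] = 1 * 4 * 1 * 2 = 8

Answer: 8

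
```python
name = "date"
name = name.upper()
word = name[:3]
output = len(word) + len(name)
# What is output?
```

Trace:
`name = "date"` → name = 'date'
`name = name.upper()` → name = 'DATE'
`word = name[:3]` → word = 'DAT'
`output = len(word) + len(name)` → output = 7
So output = 7

Answer: 7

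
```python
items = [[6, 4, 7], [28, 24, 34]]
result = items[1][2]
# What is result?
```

Trace:
`items = [[6, 4, 7], [28, 24, 34]]` → items = [[6, 4, 7], [28, 24, 34]]
`result = items[1][2]` → result = 34
So result = 34

Answer: 34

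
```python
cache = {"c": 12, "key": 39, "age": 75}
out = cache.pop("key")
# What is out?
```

Trace:
`cache = {"c": 12, "key": 39, "age": 75}` → cache = {'c': 12, 'key': 39, 'age': 75}
`out = cache.pop("key")` → cache = {'c': 12, 'age': 75}; out = 39
So out = 39

Answer: 39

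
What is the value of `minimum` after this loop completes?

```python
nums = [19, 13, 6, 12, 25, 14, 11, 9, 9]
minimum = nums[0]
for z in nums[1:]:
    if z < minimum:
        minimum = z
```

Minimum of [19, 13, 6, 12, 25, 14, 11, 9, 9]
`minimum` takes the values: 19 → 13 → 6

Answer: 6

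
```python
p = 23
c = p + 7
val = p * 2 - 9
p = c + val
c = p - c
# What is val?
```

Trace:
`p = 23` → p = 23
`c = p + 7` → c = 30
`val = p * 2 - 9` → val = 37
`p = c + val` → p = 67
`c = p - c` → c = 37
So val = 37

Answer: 37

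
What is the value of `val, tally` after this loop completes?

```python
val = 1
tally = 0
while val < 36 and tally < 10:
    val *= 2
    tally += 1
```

Double until >= 36 or 10 iterations
`val, tally` takes the values: (1, 0) → (2, 0) → (2, 1) → (4, 1) → (4, 2) → (8, 2) → (8, 3) → (16, 3) → (16, 4) → (32, 4) → (32, 5) → (64, 5) → (64, 6)

Answer: 64, 6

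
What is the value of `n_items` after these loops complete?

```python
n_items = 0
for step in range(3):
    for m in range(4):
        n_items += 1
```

3 * 4 = 12
`n_items` takes the values: 0 → 1 → 2 → 3 → 4 → 5 → 6 → 7 → 8 → 9 → 10 → 11 → 12

Answer: 12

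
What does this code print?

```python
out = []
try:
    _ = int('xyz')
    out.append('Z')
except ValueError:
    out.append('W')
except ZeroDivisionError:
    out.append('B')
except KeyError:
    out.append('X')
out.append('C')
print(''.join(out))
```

Execution trace: 'W' (except ValueError) → 'C' (after the try/except). Output: WC

Answer: WC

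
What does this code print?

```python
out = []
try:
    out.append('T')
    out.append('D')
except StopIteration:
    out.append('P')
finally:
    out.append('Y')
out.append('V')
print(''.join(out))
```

Execution trace: 'T' (try body) → 'D' (try body, no exception) → 'Y' (finally) → 'V' (after the try/except). Output: TDYV

Answer: TDYV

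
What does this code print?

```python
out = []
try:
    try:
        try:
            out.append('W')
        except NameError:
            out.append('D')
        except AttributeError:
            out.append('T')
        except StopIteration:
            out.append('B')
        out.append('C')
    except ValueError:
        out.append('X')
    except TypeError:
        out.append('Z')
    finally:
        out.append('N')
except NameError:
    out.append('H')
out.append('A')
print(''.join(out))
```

Execution trace: 'W' (inner try body, no exception) → 'C' (try body, no exception) → 'N' (finally) → 'A' (after the try/except). Output: WCNA

Answer: WCNA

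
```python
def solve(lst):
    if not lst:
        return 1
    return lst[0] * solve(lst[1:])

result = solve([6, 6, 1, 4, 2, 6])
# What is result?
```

Product over [6, 6, 1, 4, 2, 6] = 6 * 6 * 1 * 4 * 2 * 6 = 1728

Answer: 1728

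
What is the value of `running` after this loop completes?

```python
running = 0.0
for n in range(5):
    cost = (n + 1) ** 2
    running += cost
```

Sum of squared losses 1² + 2² + ... + 5²
`running` takes the values: 0.0 → 1.0 → 5.0 → 14.0 → 30.0 → 55.0

Answer: 55.0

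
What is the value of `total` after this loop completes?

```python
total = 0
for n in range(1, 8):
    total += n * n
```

Sum of squares 1² to 7² = 140
`total` takes the values: 0 → 1 → 5 → 14 → 30 → 55 → 91 → 140

Answer: 140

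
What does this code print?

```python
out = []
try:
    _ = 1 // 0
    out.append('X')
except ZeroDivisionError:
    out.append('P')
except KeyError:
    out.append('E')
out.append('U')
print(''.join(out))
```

Execution trace: 'P' (except ZeroDivisionError) → 'U' (after the try/except). Output: PU

Answer: PU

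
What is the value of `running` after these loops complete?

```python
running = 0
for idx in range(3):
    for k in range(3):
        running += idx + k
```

Sum of all idx+k for idx,k in 3x3
`running` takes the values: 0 → 1 → 3 → 4 → 6 → 9 → 11 → 14 → 18

Answer: 18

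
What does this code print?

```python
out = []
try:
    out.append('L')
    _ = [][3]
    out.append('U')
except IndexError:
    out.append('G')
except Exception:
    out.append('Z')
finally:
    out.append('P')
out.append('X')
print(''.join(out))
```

Execution trace: 'L' (try body) → 'G' (except IndexError) → 'P' (finally) → 'X' (after the try/except). Output: LGPX

Answer: LGPX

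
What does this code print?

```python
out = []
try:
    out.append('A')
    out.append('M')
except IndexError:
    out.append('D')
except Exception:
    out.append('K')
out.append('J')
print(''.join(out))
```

Execution trace: 'A' (try body) → 'M' (try body, no exception) → 'J' (after the try/except). Output: AMJ

Answer: AMJ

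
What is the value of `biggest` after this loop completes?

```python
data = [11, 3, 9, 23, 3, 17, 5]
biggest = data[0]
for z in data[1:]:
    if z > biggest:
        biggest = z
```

Maximum of [11, 3, 9, 23, 3, 17, 5]
`biggest` takes the values: 11 → 23

Answer: 23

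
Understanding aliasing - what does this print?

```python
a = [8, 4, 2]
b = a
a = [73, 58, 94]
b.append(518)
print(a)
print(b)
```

Key concept: rebinding vs mutation: a is rebound to a new list, b still points at the original.
Step by step:
`a = [8, 4, 2]` → a = [8, 4, 2]
`b = a` → b = [8, 4, 2] (same object as a)
`a = [73, 58, 94]` → a = [73, 58, 94]
`b.append(518)` → b = [8, 4, 2, 518]
`print(a)` → prints [73, 58, 94]
`print(b)` → prints [8, 4, 2, 518]

Answer:
[73, 58, 94]
[8, 4, 2, 518]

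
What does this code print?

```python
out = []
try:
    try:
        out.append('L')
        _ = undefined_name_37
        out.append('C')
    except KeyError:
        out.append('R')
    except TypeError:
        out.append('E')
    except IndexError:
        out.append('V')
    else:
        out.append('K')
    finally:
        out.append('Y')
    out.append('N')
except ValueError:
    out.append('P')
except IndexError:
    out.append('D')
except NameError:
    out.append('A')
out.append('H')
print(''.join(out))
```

Execution trace: 'L' (inner try body) → 'Y' (inner finally) → 'A' (except NameError) → 'H' (after the try/except). Output: LYAH

Answer: LYAH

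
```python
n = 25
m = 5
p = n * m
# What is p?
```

Trace:
`n = 25` → n = 25
`m = 5` → m = 5
`p = n * m` → p = 125
So p = 125

Answer: 125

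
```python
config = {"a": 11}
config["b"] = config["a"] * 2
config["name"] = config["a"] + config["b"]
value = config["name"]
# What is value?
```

Trace:
`config = {"a": 11}` → config = {'a': 11}
`config["b"] = config["a"] * 2` → config = {'a': 11, 'b': 22}
`config["name"] = config["a"] + config["b"]` → config = {'a': 11, 'b': 22, 'name': 33}
`value = config["name"]` → value = 33
So value = 33

Answer: 33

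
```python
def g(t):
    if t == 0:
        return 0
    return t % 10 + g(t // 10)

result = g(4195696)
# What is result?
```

Sum of digits of 4195696: 6 + 9 + 6 + 5 + 9 + 1 + 4 = 40

Answer: 40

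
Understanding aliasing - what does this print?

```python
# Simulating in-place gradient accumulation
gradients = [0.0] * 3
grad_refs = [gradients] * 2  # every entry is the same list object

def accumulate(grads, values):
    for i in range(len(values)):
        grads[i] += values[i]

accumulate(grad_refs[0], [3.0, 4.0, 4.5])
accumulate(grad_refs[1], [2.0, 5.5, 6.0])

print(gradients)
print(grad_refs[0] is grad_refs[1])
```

Key concept: gradient accumulation aliasing.
Step by step:
`gradients = [0.0] * 3` → gradients = [0.0, 0.0, 0.0]
`grad_refs = [gradients] * 2` → grad_refs = [[0.0, 0.0, 0.0], [0.0, 0.0, 0.0]]
`accumulate(grad_refs[0], [3.0, 4.0, 4.5])` → gradients = [3.0, 4.0, 4.5]; grad_refs = [[3.0, 4.0, 4.5], [3.0, 4.0, 4.5]]
`accumulate(grad_refs[1], [2.0, 5.5, 6.0])` → gradients = [5.0, 9.5, 10.5]; grad_refs = [[5.0, 9.5, 10.5], [5.0, 9.5, 10.5]]
`print(gradients)` → prints [5.0, 9.5, 10.5]
`print(grad_refs[0] is grad_refs[1])` → prints True

Answer:
[5.0, 9.5, 10.5]
True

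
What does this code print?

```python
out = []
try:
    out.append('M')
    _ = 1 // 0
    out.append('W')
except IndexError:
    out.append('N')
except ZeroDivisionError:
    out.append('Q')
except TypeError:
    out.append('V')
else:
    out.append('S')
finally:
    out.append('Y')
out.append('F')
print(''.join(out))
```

Execution trace: 'M' (try body) → 'Q' (except ZeroDivisionError) → 'Y' (finally) → 'F' (after the try/except). Output: MQYF

Answer: MQYF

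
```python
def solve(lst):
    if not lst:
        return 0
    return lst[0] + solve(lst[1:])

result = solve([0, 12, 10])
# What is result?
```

0 + 12 + 10 + 0 = 22

Answer: 22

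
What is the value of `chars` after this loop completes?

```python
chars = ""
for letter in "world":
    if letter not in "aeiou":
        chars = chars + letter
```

Remove vowels from 'world'
`chars` takes the values: "" → "w" → "wr" → "wrl" → "wrld"

Answer: "wrld"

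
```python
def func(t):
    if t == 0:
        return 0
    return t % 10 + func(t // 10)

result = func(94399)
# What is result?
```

Sum of digits of 94399: 9 + 9 + 3 + 4 + 9 = 34

Answer: 34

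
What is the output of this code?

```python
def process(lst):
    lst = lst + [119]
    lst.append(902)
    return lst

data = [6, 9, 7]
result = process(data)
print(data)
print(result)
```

Key concept: rebinding parameter vs mutation.
Step by step:
`data = [6, 9, 7]` → data = [6, 9, 7]
`result = process(data)` → result = [6, 9, 7, 119, 902]
`print(data)` → prints [6, 9, 7]
`print(result)` → prints [6, 9, 7, 119, 902]

Answer:
[6, 9, 7]
[6, 9, 7, 119, 902]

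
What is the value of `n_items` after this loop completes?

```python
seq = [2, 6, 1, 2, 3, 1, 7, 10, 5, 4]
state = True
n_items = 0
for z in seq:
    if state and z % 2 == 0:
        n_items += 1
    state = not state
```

Count even values at even positions
`n_items` takes the values: 0 → 1

Answer: 1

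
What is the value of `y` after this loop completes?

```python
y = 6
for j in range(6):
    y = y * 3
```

Multiply by 3, 6 times: 6 * 3^6 = 4374
`y` takes the values: 6 → 18 → 54 → 162 → 486 → 1458 → 4374

Answer: 4374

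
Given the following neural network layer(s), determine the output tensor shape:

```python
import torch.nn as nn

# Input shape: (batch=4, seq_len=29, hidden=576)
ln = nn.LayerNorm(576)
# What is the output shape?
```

Input: (4, 29, 576) -> Output: (4, 29, 576)

Answer: (4, 29, 576)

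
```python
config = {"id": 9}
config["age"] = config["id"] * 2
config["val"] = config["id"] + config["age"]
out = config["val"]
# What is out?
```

Trace:
`config = {"id": 9}` → config = {'id': 9}
`config["age"] = config["id"] * 2` → config = {'id': 9, 'age': 18}
`config["val"] = config["id"] + config["age"]` → config = {'id': 9, 'age': 18, 'val': 27}
`out = config["val"]` → out = 27
So out = 27

Answer: 27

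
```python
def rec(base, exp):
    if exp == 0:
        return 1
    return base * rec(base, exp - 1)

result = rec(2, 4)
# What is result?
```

rec(2, 4) = 2 * 2 * 2 * 2 = 16

Answer: 16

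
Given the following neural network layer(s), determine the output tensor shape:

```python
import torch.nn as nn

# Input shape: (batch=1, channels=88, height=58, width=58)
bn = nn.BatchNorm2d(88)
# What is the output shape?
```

Input: (1, 88, 58, 58) -> Output: (1, 88, 58, 58)

Answer: (1, 88, 58, 58)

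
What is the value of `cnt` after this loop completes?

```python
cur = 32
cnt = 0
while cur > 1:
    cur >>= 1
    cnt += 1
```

Count right shifts until 1
`cnt` takes the values: 0 → 1 → 2 → 3 → 4 → 5

Answer: 5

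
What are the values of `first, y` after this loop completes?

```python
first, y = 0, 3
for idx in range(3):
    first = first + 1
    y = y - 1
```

first goes 0→3, y goes 3→0
`first, y` takes the values: (0, 3) → (1, 3) → (1, 2) → (2, 2) → (2, 1) → (3, 1) → (3, 0)

Answer: 3, 0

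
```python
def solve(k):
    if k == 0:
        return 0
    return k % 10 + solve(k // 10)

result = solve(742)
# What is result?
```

Sum of digits of 742: 2 + 4 + 7 = 13

Answer: 13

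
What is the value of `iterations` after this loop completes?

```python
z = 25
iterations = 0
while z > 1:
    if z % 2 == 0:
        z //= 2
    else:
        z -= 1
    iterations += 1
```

Steps to reduce 25 to 1
`iterations` takes the values: 0 → 1 → 2 → 3 → 4 → 5 → 6

Answer: 6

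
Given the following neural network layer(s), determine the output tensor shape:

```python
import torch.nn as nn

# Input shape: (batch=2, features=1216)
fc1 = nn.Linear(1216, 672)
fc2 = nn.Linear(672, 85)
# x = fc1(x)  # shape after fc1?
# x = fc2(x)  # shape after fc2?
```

Input: (2, 1216) -> after fc1: (2, 672) -> Output: (2, 85)

Answer: (2, 85)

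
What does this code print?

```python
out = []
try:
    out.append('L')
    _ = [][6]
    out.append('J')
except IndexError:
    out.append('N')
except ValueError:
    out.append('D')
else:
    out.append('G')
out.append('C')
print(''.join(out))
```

Execution trace: 'L' (try body) → 'N' (except IndexError) → 'C' (after the try/except). Output: LNC

Answer: LNC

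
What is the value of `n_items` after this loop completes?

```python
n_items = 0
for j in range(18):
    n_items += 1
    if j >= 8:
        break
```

Loop breaks when j reaches 8, n_items is 9
`n_items` takes the values: 0 → 1 → 2 → 3 → 4 → 5 → 6 → 7 → 8 → 9

Answer: 9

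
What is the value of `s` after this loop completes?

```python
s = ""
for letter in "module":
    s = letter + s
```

Reverse 'module'
`s` takes the values: "" → "m" → "om" → "dom" → "udom" → "ludom" → "eludom"

Answer: "eludom"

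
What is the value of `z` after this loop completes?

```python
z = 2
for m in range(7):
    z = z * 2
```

Multiply by 2, 7 times: 2 * 2^7 = 256
`z` takes the values: 2 → 4 → 8 → 16 → 32 → 64 → 128 → 256

Answer: 256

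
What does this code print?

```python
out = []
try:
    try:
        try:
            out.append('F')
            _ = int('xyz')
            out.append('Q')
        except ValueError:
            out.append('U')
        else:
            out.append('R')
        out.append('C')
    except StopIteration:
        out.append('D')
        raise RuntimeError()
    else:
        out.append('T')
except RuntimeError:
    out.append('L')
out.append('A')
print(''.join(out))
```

Execution trace: 'F' (inner try body) → 'U' (inner except ValueError) → 'C' (try body, no exception) → 'T' (else) → 'A' (after the try/except). Output: FUCTA

Answer: FUCTA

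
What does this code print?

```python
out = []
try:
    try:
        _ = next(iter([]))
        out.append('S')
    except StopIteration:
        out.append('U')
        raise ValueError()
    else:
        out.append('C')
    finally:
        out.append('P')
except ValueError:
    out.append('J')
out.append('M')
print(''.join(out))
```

Execution trace: 'U' (inner except StopIteration) → 'P' (inner finally) → 'J' (outer except ValueError) → 'M' (after the try/except). Output: UPJM

Answer: UPJM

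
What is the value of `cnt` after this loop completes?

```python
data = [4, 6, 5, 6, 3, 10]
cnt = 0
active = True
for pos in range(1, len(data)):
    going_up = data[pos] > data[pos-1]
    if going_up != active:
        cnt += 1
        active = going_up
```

Count direction changes in [4, 6, 5, 6, 3, 10]
`cnt` takes the values: 0 → 1 → 2 → 3 → 4

Answer: 4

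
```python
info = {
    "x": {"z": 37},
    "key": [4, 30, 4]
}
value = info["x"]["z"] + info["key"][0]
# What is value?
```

Trace:
`info = { ...` → info = {'x': {'z': 37}, 'key': [4, 30, 4]}
`value = info["x"]["z"] + info["key"][0]` → value = 41
So value = 41

Answer: 41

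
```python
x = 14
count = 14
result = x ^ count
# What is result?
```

Trace:
`x = 14` → x = 14
`count = 14` → count = 14
`result = x ^ count` → result = 0
So result = 0

Answer: 0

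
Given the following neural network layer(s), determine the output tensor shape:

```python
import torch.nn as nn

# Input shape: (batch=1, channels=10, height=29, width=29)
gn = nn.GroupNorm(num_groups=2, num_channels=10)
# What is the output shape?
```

Input: (1, 10, 29, 29) -> Output: (1, 10, 29, 29)

Answer: (1, 10, 29, 29)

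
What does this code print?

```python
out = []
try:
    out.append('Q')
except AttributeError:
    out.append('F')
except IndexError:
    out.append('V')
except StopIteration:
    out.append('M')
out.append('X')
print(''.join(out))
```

Execution trace: 'Q' (try body, no exception) → 'X' (after the try/except). Output: QX

Answer: QX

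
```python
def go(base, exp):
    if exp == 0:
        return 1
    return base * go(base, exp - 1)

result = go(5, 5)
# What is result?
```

go(5, 5) = 5 * 5 * 5 * 5 * 5 = 3125

Answer: 3125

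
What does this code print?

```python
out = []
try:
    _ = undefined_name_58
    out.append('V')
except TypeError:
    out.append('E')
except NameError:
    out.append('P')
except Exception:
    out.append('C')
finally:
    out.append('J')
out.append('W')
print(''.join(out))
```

Execution trace: 'P' (except NameError) → 'J' (finally) → 'W' (after the try/except). Output: PJW

Answer: PJW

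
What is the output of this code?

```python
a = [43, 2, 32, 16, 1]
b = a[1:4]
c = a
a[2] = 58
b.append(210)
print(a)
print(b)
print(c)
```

Key concept: slice vs alias.
Step by step:
`a = [43, 2, 32, 16, 1]` → a = [43, 2, 32, 16, 1]
`b = a[1:4]` → b = [2, 32, 16]
`c = a` → c = [43, 2, 32, 16, 1] (same object as a)
`a[2] = 58` → a = [43, 2, 58, 16, 1] (same object as c); c = [43, 2, 58, 16, 1] (same object as a)
`b.append(210)` → b = [2, 32, 16, 210]
`print(a)` → prints [43, 2, 58, 16, 1]
`print(b)` → prints [2, 32, 16, 210]
`print(c)` → prints [43, 2, 58, 16, 1]

Answer:
[43, 2, 58, 16, 1]
[2, 32, 16, 210]
[43, 2, 58, 16, 1]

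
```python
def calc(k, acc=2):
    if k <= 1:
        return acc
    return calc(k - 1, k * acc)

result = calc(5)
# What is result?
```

Accumulator trace (n, acc): (5, 2) -> (4, 10) -> (3, 40) -> (2, 120) -> (1, 240) -> return 240

Answer: 240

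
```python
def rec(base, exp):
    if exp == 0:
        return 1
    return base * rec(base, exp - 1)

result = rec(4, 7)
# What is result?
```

rec(4, 7) = 4 * 4 * 4 * 4 * 4 * 4 * 4 = 16384

Answer: 16384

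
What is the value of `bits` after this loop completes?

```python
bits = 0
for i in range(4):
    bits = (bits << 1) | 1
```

Build 4 consecutive 1-bits: 0b1111
`bits` takes the values: 0 → 1 → 3 → 7 → 15

Answer: 15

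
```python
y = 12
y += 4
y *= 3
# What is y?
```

Trace:
`y = 12` → y = 12
`y += 4` → y = 16
`y *= 3` → y = 48
So y = 48

Answer: 48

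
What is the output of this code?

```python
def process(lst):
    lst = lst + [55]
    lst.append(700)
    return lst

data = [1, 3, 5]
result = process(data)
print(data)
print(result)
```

Key concept: rebinding parameter vs mutation.
Step by step:
`data = [1, 3, 5]` → data = [1, 3, 5]
`result = process(data)` → result = [1, 3, 5, 55, 700]
`print(data)` → prints [1, 3, 5]
`print(result)` → prints [1, 3, 5, 55, 700]

Answer:
[1, 3, 5]
[1, 3, 5, 55, 700]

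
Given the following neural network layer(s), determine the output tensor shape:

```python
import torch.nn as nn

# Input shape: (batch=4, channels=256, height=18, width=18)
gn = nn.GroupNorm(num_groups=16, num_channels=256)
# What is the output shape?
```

Input: (4, 256, 18, 18) -> Output: (4, 256, 18, 18)

Answer: (4, 256, 18, 18)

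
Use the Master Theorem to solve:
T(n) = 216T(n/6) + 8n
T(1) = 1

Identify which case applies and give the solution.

a=216, b=6, f(n)=8n. log_6(216) = 3. Since c=1 < 3, Case 1 applies: T(n) = Θ(n^log_b(a)) = O(n^3).

Answer: O(n^3) - Case 1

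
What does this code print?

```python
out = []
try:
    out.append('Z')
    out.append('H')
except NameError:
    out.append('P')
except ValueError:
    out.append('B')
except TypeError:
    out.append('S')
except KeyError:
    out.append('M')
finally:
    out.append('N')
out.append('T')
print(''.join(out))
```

Execution trace: 'Z' (try body) → 'H' (try body, no exception) → 'N' (finally) → 'T' (after the try/except). Output: ZHNT

Answer: ZHNT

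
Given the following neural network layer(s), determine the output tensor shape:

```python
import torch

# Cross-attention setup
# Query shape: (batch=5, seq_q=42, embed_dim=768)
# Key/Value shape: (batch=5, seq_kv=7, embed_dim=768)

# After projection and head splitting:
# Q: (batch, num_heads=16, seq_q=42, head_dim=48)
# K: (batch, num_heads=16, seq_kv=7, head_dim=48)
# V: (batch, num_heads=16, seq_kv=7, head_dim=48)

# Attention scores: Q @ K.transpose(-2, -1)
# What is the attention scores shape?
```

Input: (5, 42, 768) -> Output: (5, 16, 42, 7)

Answer: (5, 16, 42, 7)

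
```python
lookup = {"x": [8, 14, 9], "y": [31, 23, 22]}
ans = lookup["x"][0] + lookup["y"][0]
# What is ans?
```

Trace:
`lookup = {"x": [8, 14, 9], "y": [31, 23, 22]}` → lookup = {'x': [8, 14, 9], 'y': [31, 23, 22]}
`ans = lookup["x"][0] + lookup["y"][0]` → ans = 39
So ans = 39

Answer: 39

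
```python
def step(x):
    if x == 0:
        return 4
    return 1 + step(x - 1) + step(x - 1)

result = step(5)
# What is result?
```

step(x) = 1 + 2·step(x-1), step(0)=4. Closed form: (4+1)·2^5 - 1 = 159.

Answer: 159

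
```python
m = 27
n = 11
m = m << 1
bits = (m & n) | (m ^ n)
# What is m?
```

Trace:
`m = 27` → m = 27
`n = 11` → n = 11
`m = m << 1` → m = 54
`bits = (m & n) | (m ^ n)` → bits = 63
So m = 54

Answer: 54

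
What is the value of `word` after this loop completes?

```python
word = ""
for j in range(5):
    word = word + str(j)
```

Concatenate digits 0 to 4
`word` takes the values: "" → "0" → "01" → "012" → "0123" → "01234"

Answer: "01234"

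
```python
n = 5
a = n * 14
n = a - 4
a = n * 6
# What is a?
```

Trace:
`n = 5` → n = 5
`a = n * 14` → a = 70
`n = a - 4` → n = 66
`a = n * 6` → a = 396
So a = 396

Answer: 396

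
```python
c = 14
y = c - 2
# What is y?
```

Trace:
`c = 14` → c = 14
`y = c - 2` → y = 12
So y = 12

Answer: 12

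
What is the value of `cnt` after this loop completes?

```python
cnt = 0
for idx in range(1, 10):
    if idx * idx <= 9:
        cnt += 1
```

Count numbers where idx² ≤ 9
`cnt` takes the values: 0 → 1 → 2 → 3

Answer: 3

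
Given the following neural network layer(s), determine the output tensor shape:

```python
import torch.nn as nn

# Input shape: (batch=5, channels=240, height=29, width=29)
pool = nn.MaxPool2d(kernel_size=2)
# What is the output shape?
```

Input: (5, 240, 29, 29) -> Output: (5, 240, 14, 14)

Answer: (5, 240, 14, 14)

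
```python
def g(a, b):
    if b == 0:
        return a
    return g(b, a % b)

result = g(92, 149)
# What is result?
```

g(92, 149) -> g(149, 92) -> g(92, 57) -> g(57, 35) -> g(35, 22) -> g(22, 13) -> g(13, 9) -> g(9, 4) -> g(4, 1) -> g(1, 0) -> 1

Answer: 1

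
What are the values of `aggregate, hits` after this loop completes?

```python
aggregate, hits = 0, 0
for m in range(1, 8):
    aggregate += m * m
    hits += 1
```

Sum of squares and count
`aggregate, hits` takes the values: (0, 0) → (1, 0) → (1, 1) → (5, 1) → (5, 2) → (14, 2) → (14, 3) → (30, 3) → (30, 4) → (55, 4) → (55, 5) → (91, 5) → (91, 6) → (140, 6) → (140, 7)

Answer: 140, 7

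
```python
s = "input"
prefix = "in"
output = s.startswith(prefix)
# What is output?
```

Trace:
`s = "input"` → s = 'input'
`prefix = "in"` → prefix = 'in'
`output = s.startswith(prefix)` → output = True
So output = True

Answer: True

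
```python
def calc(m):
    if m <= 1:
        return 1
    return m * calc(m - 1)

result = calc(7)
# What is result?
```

calc(7) = 7 * 6 * 5 * 4 * 3 * 2 * 1 = 5040

Answer: 5040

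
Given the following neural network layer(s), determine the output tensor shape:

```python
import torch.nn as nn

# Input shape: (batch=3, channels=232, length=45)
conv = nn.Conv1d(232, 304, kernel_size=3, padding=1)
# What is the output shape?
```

Input: (3, 232, 45) -> Output: (3, 304, 45)

Answer: (3, 304, 45)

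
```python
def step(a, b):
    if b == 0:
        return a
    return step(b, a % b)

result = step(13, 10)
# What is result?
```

step(13, 10) -> step(10, 3) -> step(3, 1) -> step(1, 0) -> 1

Answer: 1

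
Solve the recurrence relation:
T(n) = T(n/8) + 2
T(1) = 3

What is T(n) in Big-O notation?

Each step divides n by 8 and adds 2. After log_8(n) steps we reach T(1)=3. So T(n) = 2·log_8(n) + 3 = O(log n).

Answer: O(log n)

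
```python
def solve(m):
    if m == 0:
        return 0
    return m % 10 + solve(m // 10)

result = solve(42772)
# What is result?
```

Sum of digits of 42772: 2 + 7 + 7 + 2 + 4 = 22

Answer: 22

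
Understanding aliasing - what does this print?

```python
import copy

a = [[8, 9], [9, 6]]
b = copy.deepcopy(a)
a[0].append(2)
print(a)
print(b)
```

Key concept: deep copy is fully independent.
Step by step:
`a = [[8, 9], [9, 6]]` → a = [[8, 9], [9, 6]]
`b = copy.deepcopy(a)` → b = [[8, 9], [9, 6]]
`a[0].append(2)` → a = [[8, 9, 2], [9, 6]]
`print(a)` → prints [[8, 9, 2], [9, 6]]
`print(b)` → prints [[8, 9], [9, 6]]

Answer:
[[8, 9, 2], [9, 6]]
[[8, 9], [9, 6]]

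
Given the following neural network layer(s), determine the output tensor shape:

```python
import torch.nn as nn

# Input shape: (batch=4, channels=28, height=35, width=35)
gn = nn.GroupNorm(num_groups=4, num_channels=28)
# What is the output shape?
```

Input: (4, 28, 35, 35) -> Output: (4, 28, 35, 35)

Answer: (4, 28, 35, 35)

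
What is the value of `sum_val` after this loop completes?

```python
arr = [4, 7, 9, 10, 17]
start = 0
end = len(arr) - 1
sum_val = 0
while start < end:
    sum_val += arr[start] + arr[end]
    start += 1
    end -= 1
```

Sum of pairs from ends
`sum_val` takes the values: 0 → 21 → 38

Answer: 38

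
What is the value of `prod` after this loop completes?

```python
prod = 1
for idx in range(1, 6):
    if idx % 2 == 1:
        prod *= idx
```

Product of odd numbers 1 to 5
`prod` takes the values: 1 → 3 → 15

Answer: 15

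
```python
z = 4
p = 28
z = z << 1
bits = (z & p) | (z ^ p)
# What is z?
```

Trace:
`z = 4` → z = 4
`p = 28` → p = 28
`z = z << 1` → z = 8
`bits = (z & p) | (z ^ p)` → bits = 28
So z = 8

Answer: 8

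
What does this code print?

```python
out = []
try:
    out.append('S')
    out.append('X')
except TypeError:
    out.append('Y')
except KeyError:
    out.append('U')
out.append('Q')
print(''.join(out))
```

Execution trace: 'S' (try body) → 'X' (try body, no exception) → 'Q' (after the try/except). Output: SXQ

Answer: SXQ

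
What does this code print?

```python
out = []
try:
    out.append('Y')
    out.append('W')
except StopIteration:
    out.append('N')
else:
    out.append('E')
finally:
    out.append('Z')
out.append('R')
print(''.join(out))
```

Execution trace: 'Y' (try body) → 'W' (try body, no exception) → 'E' (else) → 'Z' (finally) → 'R' (after the try/except). Output: YWEZR

Answer: YWEZR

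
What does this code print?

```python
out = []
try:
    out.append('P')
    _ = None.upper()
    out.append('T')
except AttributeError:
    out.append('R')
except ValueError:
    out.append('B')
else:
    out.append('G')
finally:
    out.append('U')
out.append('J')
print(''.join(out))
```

Execution trace: 'P' (try body) → 'R' (except AttributeError) → 'U' (finally) → 'J' (after the try/except). Output: PRUJ

Answer: PRUJ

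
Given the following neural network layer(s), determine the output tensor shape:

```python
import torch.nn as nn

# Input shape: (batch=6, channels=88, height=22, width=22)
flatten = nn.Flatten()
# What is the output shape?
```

Input: (6, 88, 22, 22) -> Output: (6, 42592)

Answer: (6, 42592)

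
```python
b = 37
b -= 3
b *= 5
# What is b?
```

Trace:
`b = 37` → b = 37
`b -= 3` → b = 34
`b *= 5` → b = 170
So b = 170

Answer: 170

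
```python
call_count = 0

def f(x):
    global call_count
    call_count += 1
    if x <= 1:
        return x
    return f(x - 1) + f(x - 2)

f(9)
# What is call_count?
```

Calls(x) = 1 + Calls(x-1) + Calls(x-2); Calls(0)=Calls(1)=1. For x=9 this gives 109.

Answer: 109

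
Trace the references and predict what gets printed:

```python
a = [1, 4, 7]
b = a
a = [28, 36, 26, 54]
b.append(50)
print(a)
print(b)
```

Key concept: rebinding vs mutation: a is rebound to a new list, b still points at the original.
Step by step:
`a = [1, 4, 7]` → a = [1, 4, 7]
`b = a` → b = [1, 4, 7] (same object as a)
`a = [28, 36, 26, 54]` → a = [28, 36, 26, 54]
`b.append(50)` → b = [1, 4, 7, 50]
`print(a)` → prints [28, 36, 26, 54]
`print(b)` → prints [1, 4, 7, 50]

Answer:
[28, 36, 26, 54]
[1, 4, 7, 50]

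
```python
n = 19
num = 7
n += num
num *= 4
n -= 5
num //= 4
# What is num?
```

Trace:
`n = 19` → n = 19
`num = 7` → num = 7
`n += num` → n = 26
`num *= 4` → num = 28
`n -= 5` → n = 21
`num //= 4` → num = 7
So num = 7

Answer: 7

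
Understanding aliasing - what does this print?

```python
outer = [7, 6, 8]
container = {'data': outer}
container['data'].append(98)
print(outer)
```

Key concept: dict holds reference to list.
Step by step:
`outer = [7, 6, 8]` → outer = [7, 6, 8]
`container = {'data': outer}` → container = {'data': [7, 6, 8]}
`container['data'].append(98)` → outer = [7, 6, 8, 98]; container = {'data': [7, 6, 8, 98]}
`print(outer)` → prints [7, 6, 8, 98]

Answer: [7, 6, 8, 98]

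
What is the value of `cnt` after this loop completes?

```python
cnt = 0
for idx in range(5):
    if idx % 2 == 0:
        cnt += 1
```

Count numbers divisible by 2 in range(5)
`cnt` takes the values: 0 → 1 → 2 → 3

Answer: 3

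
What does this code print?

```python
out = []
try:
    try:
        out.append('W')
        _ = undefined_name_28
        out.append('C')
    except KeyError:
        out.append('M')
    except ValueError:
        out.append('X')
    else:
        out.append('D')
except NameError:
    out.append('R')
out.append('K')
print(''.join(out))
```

Execution trace: 'W' (try body) → 'R' (outer except NameError) → 'K' (after the try/except). Output: WRK

Answer: WRK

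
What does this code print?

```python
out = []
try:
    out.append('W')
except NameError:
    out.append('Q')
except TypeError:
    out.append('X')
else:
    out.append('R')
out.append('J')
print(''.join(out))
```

Execution trace: 'W' (try body, no exception) → 'R' (else) → 'J' (after the try/except). Output: WRJ

Answer: WRJ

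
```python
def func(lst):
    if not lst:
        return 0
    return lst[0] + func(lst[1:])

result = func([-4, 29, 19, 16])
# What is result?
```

(-4) + 29 + 19 + 16 + 0 = 60

Answer: 60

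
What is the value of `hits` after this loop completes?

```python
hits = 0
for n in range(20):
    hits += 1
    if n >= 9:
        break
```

Loop breaks when n reaches 9, hits is 10
`hits` takes the values: 0 → 1 → 2 → 3 → 4 → 5 → 6 → 7 → 8 → 9 → 10

Answer: 10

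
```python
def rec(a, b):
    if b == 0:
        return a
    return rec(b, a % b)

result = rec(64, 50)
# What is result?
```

rec(64, 50) -> rec(50, 14) -> rec(14, 8) -> rec(8, 6) -> rec(6, 2) -> rec(2, 0) -> 2

Answer: 2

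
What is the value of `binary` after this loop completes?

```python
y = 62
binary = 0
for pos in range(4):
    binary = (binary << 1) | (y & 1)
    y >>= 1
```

Reverse lowest 4 bits of 62
`binary` takes the values: 0 → 1 → 3 → 7

Answer: 7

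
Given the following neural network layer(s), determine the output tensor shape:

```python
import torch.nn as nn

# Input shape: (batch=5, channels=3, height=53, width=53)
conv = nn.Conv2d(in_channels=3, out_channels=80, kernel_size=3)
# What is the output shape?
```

Input: (5, 3, 53, 53) -> Output: (5, 80, 51, 51)

Answer: (5, 80, 51, 51)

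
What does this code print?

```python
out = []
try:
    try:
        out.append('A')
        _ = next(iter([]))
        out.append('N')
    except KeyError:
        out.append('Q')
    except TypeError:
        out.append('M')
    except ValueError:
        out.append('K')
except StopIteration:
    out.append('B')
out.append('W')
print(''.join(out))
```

Execution trace: 'A' (try body) → 'B' (outer except StopIteration) → 'W' (after the try/except). Output: ABW

Answer: ABW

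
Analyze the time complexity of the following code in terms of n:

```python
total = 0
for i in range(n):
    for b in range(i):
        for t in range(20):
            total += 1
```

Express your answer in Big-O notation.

Each loop level contributes: n × n × 1. Multiplying the contributions gives O(n^2).

Answer: O(n^2)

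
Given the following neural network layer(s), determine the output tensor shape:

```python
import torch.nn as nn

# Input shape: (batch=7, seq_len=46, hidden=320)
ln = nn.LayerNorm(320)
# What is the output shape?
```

Input: (7, 46, 320) -> Output: (7, 46, 320)

Answer: (7, 46, 320)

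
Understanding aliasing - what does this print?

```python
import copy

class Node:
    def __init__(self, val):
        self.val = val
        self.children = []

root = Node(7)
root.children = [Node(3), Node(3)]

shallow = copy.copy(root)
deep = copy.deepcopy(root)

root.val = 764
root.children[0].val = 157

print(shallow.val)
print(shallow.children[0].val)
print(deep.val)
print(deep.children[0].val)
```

Key concept: deep copy with custom objects.
Step by step:
`root = Node(7)` → root = Node(val=7, children=[])
`root.children = [Node(3), Node(3)]` → root = Node(val=7, children=[Node(val=3, children=[]), Node(val=3, children=[])])
`shallow = copy.copy(root)` → shallow = Node(val=7, children=[Node(val=3, children=[]), Node(val=3, children=[])])
`deep = copy.deepcopy(root)` → deep = Node(val=7, children=[Node(val=3, children=[]), Node(val=3, children=[])])
`root.val = 764` → root = Node(val=764, children=[Node(val=3, children=[]), Node(val=3, children=[])])
`root.children[0].val = 157` → root = Node(val=764, children=[Node(val=157, children=[]), Node(val=3, children=[])]); shallow = Node(val=7, children=[Node(val=157, children=[]), Node(val=3, children=[])])
`print(shallow.val)` → prints 7
`print(shallow.children[0].val)` → prints 157
`print(deep.val)` → prints 7
`print(deep.children[0].val)` → prints 3

Answer:
7
157
7
3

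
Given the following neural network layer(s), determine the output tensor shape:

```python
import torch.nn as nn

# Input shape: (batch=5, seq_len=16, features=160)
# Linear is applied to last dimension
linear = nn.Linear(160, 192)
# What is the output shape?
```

Input: (5, 16, 160) -> Output: (5, 16, 192)

Answer: (5, 16, 192)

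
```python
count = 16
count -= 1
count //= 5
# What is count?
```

Trace:
`count = 16` → count = 16
`count -= 1` → count = 15
`count //= 5` → count = 3
So count = 3

Answer: 3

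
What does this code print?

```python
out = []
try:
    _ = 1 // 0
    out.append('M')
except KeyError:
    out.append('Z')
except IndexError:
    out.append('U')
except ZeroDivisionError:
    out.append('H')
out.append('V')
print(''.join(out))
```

Execution trace: 'H' (except ZeroDivisionError) → 'V' (after the try/except). Output: HV

Answer: HV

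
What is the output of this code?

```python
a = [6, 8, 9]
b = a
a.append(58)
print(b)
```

Key concept: basic list aliasing.
Step by step:
`a = [6, 8, 9]` → a = [6, 8, 9]
`b = a` → b = [6, 8, 9] (same object as a)
`a.append(58)` → a = [6, 8, 9, 58] (same object as b); b = [6, 8, 9, 58] (same object as a)
`print(b)` → prints [6, 8, 9, 58]

Answer: [6, 8, 9, 58]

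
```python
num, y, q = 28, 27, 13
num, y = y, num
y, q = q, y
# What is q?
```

Trace:
`num, y, q = 28, 27, 13` → num = 28; y = 27; q = 13
`num, y = y, num` → num = 27; y = 28
`y, q = q, y` → y = 13; q = 28
So q = 28

Answer: 28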